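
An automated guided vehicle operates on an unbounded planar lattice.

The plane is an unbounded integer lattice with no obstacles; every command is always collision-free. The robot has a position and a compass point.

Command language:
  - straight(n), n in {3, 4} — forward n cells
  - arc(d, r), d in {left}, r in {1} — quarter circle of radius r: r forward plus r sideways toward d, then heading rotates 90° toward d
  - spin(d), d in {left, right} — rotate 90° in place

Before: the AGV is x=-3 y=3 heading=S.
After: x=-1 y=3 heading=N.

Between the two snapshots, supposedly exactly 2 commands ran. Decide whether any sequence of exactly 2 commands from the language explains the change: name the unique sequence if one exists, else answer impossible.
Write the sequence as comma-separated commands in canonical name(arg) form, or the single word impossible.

key: position moved to (-1,3) AND the heading swung to N — translation plus rotation needed
initial: x=-3 y=3 heading=S
step 1 (arc(left, 1)): x=-2 y=2 heading=E
step 2 (arc(left, 1)): x=-1 y=3 heading=N
uniquely the one of 25 2-step routes that fits.

arc(left, 1), arc(left, 1)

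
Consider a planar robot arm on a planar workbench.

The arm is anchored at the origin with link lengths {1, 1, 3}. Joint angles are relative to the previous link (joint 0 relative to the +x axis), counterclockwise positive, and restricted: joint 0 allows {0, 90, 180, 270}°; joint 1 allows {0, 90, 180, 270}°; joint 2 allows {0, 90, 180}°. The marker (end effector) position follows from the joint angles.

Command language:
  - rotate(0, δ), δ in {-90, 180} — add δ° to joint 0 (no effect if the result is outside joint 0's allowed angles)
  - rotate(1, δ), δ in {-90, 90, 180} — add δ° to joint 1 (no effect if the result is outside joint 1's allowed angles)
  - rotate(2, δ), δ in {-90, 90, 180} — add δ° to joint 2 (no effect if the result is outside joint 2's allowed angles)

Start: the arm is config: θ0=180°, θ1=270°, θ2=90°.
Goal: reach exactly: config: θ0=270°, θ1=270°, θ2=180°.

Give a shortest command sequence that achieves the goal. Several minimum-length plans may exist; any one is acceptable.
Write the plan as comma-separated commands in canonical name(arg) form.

start: config: θ0=180°, θ1=270°, θ2=90°
t=1 rotate(0, 180) ⇒ config: θ0=0°, θ1=270°, θ2=90°
t=2 rotate(2, 90) ⇒ config: θ0=0°, θ1=270°, θ2=180°
t=3 rotate(0, -90) ⇒ config: θ0=270°, θ1=270°, θ2=180°
shorter routes all fall short; 3 is best.

rotate(0, 180), rotate(2, 90), rotate(0, -90)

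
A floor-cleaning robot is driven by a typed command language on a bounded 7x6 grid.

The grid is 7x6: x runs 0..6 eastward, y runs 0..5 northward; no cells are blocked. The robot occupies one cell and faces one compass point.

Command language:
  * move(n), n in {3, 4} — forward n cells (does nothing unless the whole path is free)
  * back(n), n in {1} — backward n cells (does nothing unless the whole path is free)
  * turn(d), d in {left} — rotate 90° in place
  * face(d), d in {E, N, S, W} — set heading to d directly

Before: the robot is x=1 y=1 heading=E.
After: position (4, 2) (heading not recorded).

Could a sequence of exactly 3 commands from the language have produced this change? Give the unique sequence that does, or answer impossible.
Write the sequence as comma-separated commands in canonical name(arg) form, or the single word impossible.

key: order matters: swapping move(3) and back(1) lands elsewhere
from: x=1 y=1 heading=E
[1] after move(3): x=4 y=1 heading=E
[2] after face(S): x=4 y=1 heading=S
[3] after back(1): x=4 y=2 heading=S
no other 3-command option fits: unique.

move(3), face(S), back(1)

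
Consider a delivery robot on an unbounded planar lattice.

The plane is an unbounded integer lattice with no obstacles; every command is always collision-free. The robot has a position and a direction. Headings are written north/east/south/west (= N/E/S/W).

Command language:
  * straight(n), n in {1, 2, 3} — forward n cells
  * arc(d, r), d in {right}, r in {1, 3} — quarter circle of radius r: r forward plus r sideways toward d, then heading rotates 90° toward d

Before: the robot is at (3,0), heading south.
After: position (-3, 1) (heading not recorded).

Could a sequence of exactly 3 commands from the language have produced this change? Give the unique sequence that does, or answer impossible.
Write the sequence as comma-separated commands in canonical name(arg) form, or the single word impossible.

arc(right, 3), arc(right, 3), straight(1)

key: order matters: swapping arc(right, 3) and straight(1) lands elsewhere
initial: at (3,0), heading south
[1] after arc(right, 3): at (0,-3), heading west
[2] after arc(right, 3): at (-3,0), heading north
[3] after straight(1): at (-3,1), heading north
no rival 3-sequence matches.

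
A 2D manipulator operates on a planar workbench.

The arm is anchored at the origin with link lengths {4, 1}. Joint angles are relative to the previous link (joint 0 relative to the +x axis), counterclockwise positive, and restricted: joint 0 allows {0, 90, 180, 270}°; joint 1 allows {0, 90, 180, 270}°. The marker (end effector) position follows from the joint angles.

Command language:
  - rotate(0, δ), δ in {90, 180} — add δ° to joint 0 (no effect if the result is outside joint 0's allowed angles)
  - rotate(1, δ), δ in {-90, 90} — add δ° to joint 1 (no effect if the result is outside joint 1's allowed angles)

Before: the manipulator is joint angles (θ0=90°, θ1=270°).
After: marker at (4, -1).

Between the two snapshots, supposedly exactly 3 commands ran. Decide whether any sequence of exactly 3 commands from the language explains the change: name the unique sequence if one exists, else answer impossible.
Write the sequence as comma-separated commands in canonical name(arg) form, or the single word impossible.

rotate(0, 90), rotate(0, 90), rotate(0, 90)

initial: joint angles (θ0=90°, θ1=270°)
t=1 rotate(0, 90) ⇒ joint angles (θ0=180°, θ1=270°)
t=2 rotate(0, 90) ⇒ joint angles (θ0=270°, θ1=270°)
t=3 rotate(0, 90) ⇒ joint angles (θ0=0°, θ1=270°)
uniquely the one of 64 3-step routes that fits.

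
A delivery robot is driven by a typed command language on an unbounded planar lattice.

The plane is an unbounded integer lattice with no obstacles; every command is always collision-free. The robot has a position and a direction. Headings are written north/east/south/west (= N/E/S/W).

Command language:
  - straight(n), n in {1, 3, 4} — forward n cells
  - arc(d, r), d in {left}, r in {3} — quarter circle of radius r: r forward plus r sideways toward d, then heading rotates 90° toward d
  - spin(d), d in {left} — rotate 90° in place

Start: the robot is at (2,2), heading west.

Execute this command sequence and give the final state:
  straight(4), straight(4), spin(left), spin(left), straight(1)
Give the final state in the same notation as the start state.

at (-5,2), heading east

start: at (2,2), heading west
[1] after straight(4): at (-2,2), heading west
[2] after straight(4): at (-6,2), heading west
[3] after spin(left): at (-6,2), heading south
[4] after spin(left): at (-6,2), heading east
[5] after straight(1): at (-5,2), heading east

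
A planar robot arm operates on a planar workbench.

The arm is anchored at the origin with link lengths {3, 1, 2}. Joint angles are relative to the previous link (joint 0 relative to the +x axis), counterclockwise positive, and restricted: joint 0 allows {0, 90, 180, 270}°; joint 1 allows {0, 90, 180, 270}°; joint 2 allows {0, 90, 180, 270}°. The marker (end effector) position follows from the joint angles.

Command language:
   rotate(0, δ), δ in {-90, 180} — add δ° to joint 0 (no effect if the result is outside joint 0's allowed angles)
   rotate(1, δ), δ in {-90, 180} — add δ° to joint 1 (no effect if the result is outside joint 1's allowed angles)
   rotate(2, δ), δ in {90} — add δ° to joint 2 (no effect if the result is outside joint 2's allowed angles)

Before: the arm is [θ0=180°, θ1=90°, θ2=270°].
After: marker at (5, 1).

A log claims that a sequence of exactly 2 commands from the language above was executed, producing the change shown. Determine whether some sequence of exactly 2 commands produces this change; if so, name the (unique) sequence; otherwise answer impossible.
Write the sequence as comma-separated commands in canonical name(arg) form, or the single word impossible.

initial: [θ0=180°, θ1=90°, θ2=270°]
[1] after rotate(0, -90): [θ0=90°, θ1=90°, θ2=270°]
[2] after rotate(0, -90): [θ0=0°, θ1=90°, θ2=270°]
no other 2-command option fits: unique.

rotate(0, -90), rotate(0, -90)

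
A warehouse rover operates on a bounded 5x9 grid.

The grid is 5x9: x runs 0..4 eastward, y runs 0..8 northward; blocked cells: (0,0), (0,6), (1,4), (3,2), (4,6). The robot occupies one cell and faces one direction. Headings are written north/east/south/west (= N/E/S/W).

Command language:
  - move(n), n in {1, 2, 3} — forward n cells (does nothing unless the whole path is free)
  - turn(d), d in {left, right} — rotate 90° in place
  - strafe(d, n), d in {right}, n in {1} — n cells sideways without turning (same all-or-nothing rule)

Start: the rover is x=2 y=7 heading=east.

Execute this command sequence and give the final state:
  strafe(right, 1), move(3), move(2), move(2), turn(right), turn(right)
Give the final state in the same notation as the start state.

initial: x=2 y=7 heading=east
1. strafe(right, 1) → x=2 y=6 heading=east
2. move(3) → x=2 y=6 heading=east
3. move(2) → x=2 y=6 heading=east
4. move(2) → x=2 y=6 heading=east
5. turn(right) → x=2 y=6 heading=south
6. turn(right) → x=2 y=6 heading=west

x=2 y=6 heading=west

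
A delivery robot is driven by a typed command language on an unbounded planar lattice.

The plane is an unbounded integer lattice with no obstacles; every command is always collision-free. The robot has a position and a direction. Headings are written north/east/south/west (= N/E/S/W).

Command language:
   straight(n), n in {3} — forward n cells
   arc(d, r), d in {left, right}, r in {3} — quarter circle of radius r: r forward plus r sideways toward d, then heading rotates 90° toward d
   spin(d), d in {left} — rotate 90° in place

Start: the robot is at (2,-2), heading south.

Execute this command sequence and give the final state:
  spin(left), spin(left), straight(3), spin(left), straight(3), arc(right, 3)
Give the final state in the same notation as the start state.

at (-4,4), heading north

initial: at (2,-2), heading south
t=1 spin(left) ⇒ at (2,-2), heading east
t=2 spin(left) ⇒ at (2,-2), heading north
t=3 straight(3) ⇒ at (2,1), heading north
t=4 spin(left) ⇒ at (2,1), heading west
t=5 straight(3) ⇒ at (-1,1), heading west
t=6 arc(right, 3) ⇒ at (-4,4), heading north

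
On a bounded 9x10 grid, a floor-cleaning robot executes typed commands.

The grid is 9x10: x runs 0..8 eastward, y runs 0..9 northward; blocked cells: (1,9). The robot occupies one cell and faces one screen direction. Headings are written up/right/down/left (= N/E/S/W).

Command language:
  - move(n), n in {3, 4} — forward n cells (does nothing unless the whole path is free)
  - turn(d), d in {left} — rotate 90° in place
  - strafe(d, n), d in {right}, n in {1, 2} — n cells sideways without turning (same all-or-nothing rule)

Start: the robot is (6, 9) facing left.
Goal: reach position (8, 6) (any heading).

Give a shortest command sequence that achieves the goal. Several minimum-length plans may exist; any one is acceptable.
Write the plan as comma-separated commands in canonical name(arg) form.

from: (6, 9) facing left
1. turn(left) → (6, 9) facing down
2. strafe(right, 2) → (4, 9) facing down
3. move(3) → (4, 6) facing down
4. turn(left) → (4, 6) facing right
5. move(4) → (8, 6) facing right
no 4-step plan works, so 5 is optimal.

turn(left), strafe(right, 2), move(3), turn(left), move(4)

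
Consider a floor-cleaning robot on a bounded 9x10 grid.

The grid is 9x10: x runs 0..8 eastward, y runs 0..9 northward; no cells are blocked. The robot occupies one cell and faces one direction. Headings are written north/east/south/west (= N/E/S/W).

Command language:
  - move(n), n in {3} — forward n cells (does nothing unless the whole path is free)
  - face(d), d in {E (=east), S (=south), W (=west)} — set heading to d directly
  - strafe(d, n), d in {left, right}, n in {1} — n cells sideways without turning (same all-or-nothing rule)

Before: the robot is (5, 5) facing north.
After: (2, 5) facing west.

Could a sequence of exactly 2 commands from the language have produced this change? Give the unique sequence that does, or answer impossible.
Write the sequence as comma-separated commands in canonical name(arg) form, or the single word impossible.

face(W), move(3)

key: position moved to (2,5) AND the heading swung to W — translation plus rotation needed
from: (5, 5) facing north
[1] after face(W): (5, 5) facing west
[2] after move(3): (2, 5) facing west
all 36 alternatives checked — unique.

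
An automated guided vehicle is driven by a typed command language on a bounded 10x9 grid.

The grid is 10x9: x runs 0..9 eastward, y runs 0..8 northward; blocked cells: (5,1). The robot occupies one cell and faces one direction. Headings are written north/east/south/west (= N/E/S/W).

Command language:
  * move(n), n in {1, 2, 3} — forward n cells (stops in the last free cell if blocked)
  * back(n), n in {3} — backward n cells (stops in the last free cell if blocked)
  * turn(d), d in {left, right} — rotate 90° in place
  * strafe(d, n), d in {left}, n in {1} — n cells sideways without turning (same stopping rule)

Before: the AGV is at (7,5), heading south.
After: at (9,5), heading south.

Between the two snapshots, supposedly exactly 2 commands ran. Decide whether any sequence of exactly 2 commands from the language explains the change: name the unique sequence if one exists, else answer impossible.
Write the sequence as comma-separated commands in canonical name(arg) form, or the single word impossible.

key: heading stays S — no command in the sequence turns
t0: at (7,5), heading south
1. strafe(left, 1) → at (8,5), heading south
2. strafe(left, 1) → at (9,5), heading south
uniquely the one of 49 2-step routes that fits.

strafe(left, 1), strafe(left, 1)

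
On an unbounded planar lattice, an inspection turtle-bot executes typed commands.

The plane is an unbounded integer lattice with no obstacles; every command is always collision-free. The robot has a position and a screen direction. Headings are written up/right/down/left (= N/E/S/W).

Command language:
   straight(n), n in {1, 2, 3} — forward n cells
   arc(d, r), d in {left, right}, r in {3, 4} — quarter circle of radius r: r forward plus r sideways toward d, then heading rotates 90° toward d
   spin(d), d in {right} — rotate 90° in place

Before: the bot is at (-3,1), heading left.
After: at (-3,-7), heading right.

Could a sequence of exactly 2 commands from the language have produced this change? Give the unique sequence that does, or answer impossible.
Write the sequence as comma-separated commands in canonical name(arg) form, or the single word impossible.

key: cell and facing (now E) both changed — the 2 commands mix motion and turning
initial: at (-3,1), heading left
step 1 (arc(left, 4)): at (-7,-3), heading down
step 2 (arc(left, 4)): at (-3,-7), heading right
no other 2-command option fits: unique.

arc(left, 4), arc(left, 4)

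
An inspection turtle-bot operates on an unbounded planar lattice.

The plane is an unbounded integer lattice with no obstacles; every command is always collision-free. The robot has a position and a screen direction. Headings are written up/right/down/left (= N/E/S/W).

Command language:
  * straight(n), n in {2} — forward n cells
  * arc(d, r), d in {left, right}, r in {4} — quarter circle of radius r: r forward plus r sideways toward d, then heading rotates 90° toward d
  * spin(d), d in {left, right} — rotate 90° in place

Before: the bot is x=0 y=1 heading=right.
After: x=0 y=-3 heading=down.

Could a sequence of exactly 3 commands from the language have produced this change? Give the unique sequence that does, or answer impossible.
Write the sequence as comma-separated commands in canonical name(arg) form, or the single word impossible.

spin(right), straight(2), straight(2)

key: cell and facing (now S) both changed — the 3 commands mix motion and turning
from: x=0 y=1 heading=right
[1] after spin(right): x=0 y=1 heading=down
[2] after straight(2): x=0 y=-1 heading=down
[3] after straight(2): x=0 y=-3 heading=down
uniquely the one of 125 3-step routes that fits.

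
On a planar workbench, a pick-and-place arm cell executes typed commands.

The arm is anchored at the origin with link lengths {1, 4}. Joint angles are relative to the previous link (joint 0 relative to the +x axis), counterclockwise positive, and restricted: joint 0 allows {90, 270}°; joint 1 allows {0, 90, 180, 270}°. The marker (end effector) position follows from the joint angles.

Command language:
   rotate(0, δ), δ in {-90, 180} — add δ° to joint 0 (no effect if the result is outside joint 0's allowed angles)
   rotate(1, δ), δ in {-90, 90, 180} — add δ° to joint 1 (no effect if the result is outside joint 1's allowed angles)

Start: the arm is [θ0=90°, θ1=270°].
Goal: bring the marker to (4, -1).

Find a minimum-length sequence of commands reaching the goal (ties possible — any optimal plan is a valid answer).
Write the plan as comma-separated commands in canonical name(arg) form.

rotate(0, 180), rotate(1, 180)

begin: [θ0=90°, θ1=270°]
1. rotate(0, 180) → [θ0=270°, θ1=270°]
2. rotate(1, 180) → [θ0=270°, θ1=90°]
minimal: 2 command(s), checked below 2.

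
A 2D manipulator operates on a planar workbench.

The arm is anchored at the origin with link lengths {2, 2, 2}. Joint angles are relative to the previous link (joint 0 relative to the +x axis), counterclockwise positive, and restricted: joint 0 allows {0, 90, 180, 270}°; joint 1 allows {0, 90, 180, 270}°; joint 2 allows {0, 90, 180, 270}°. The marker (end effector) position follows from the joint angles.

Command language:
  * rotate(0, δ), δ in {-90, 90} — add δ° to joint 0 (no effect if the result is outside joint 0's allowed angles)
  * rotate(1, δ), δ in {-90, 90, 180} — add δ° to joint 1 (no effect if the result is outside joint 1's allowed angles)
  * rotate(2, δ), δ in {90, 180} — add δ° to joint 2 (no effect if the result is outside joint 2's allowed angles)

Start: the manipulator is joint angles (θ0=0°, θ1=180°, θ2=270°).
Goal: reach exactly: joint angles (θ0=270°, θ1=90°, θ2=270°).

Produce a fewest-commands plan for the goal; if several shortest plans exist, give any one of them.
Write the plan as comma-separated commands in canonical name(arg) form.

rotate(1, -90), rotate(0, -90)

from: joint angles (θ0=0°, θ1=180°, θ2=270°)
step 1 (rotate(1, -90)): joint angles (θ0=0°, θ1=90°, θ2=270°)
step 2 (rotate(0, -90)): joint angles (θ0=270°, θ1=90°, θ2=270°)
shorter routes all fall short; 2 is best.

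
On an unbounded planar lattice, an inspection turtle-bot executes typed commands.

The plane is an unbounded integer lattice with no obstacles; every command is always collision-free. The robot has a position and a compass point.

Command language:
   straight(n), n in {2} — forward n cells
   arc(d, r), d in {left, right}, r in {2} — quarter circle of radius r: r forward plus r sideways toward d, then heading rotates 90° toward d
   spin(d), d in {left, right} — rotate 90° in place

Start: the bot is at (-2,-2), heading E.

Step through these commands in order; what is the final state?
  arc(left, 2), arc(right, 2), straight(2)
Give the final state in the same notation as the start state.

from: at (-2,-2), heading E
step 1 (arc(left, 2)): at (0,0), heading N
step 2 (arc(right, 2)): at (2,2), heading E
step 3 (straight(2)): at (4,2), heading E

at (4,2), heading E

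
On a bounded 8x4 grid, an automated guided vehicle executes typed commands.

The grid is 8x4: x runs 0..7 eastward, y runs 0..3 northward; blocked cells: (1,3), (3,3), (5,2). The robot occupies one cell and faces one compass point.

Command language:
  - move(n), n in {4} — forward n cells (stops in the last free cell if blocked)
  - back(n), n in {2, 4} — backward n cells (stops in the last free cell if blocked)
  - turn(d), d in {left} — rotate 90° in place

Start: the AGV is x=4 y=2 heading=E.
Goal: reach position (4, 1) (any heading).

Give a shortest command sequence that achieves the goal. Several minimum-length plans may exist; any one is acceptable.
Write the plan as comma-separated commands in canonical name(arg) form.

turn(left), move(4), back(2)

initial: x=4 y=2 heading=E
step 1 (turn(left)): x=4 y=2 heading=N
step 2 (move(4)): x=4 y=3 heading=N
step 3 (back(2)): x=4 y=1 heading=N
nothing shorter than 3 reaches the goal.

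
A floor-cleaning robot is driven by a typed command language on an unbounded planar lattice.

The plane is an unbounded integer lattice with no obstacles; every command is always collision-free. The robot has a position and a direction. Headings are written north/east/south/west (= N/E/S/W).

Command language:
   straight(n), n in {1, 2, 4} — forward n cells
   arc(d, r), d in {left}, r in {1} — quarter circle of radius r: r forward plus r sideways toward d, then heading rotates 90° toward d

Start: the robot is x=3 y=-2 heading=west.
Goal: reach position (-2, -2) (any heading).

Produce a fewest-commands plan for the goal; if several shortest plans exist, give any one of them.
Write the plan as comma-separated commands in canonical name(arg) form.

straight(4), straight(1)

initial: x=3 y=-2 heading=west
t=1 straight(4) ⇒ x=-1 y=-2 heading=west
t=2 straight(1) ⇒ x=-2 y=-2 heading=west
minimal: 2 command(s), checked below 2.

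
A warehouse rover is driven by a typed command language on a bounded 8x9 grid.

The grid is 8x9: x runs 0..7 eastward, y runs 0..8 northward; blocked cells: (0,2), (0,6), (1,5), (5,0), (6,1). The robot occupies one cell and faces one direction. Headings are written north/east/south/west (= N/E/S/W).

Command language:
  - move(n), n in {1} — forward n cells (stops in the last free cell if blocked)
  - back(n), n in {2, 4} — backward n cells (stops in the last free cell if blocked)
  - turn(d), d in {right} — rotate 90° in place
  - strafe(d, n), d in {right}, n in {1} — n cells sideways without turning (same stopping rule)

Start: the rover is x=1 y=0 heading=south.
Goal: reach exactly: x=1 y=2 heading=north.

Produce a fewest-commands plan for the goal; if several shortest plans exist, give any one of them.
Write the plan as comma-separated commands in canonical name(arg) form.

back(2), turn(right), turn(right)

begin: x=1 y=0 heading=south
step 1 (back(2)): x=1 y=2 heading=south
step 2 (turn(right)): x=1 y=2 heading=west
step 3 (turn(right)): x=1 y=2 heading=north
minimal: 3 command(s), checked below 3.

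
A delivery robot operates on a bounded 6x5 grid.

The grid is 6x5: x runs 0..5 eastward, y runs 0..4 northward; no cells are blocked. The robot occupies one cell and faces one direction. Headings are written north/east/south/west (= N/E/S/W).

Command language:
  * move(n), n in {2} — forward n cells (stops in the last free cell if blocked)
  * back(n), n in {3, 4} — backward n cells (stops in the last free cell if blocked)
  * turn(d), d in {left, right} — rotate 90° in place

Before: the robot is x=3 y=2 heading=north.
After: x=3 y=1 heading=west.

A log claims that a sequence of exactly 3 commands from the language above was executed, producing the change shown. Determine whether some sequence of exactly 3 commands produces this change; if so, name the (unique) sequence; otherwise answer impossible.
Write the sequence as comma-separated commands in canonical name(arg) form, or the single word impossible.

key: running turn(left) before move(2) would end elsewhere — order is forced
from: x=3 y=2 heading=north
t=1 move(2) ⇒ x=3 y=4 heading=north
t=2 back(3) ⇒ x=3 y=1 heading=north
t=3 turn(left) ⇒ x=3 y=1 heading=west
no rival 3-sequence matches.

move(2), back(3), turn(left)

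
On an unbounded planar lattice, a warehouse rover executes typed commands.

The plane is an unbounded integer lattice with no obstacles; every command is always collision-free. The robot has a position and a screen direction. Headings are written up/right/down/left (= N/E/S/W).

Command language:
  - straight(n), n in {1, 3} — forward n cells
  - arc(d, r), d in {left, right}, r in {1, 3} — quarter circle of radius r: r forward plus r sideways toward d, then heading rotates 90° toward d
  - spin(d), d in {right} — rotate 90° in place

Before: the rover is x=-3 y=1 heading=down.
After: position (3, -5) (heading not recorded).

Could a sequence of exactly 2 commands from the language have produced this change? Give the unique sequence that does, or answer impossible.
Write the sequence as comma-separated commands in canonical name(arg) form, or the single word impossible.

key: order matters: swapping arc(left, 3) and arc(right, 3) lands elsewhere
start: x=-3 y=1 heading=down
1. arc(left, 3) → x=0 y=-2 heading=right
2. arc(right, 3) → x=3 y=-5 heading=down
uniquely the one of 49 2-step routes that fits.

arc(left, 3), arc(right, 3)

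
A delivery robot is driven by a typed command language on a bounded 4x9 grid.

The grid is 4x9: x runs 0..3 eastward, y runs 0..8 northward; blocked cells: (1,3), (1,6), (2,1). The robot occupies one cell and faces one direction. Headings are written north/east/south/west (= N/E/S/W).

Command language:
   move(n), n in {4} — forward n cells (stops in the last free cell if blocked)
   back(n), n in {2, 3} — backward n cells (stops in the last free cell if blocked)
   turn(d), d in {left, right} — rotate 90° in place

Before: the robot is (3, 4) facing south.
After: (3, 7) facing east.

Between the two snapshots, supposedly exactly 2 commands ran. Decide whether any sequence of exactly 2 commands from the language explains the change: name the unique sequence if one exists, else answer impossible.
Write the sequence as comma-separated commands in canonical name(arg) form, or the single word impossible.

key: position moved to (3,7) AND the heading swung to E — translation plus rotation needed
initial: (3, 4) facing south
t=1 back(3) ⇒ (3, 7) facing south
t=2 turn(left) ⇒ (3, 7) facing east
all 25 alternatives checked — unique.

back(3), turn(left)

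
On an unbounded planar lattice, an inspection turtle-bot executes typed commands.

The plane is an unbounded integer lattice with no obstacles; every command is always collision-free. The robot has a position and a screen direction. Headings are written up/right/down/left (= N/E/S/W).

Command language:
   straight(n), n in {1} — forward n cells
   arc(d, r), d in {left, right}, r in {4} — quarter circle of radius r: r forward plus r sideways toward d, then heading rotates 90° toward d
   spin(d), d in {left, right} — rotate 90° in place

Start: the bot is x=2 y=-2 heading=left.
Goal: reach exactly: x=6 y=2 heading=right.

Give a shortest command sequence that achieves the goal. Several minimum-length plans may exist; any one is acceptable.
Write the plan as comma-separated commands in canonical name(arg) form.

spin(right), arc(right, 4)

start: x=2 y=-2 heading=left
step 1 (spin(right)): x=2 y=-2 heading=up
step 2 (arc(right, 4)): x=6 y=2 heading=right
shorter routes all fall short; 2 is best.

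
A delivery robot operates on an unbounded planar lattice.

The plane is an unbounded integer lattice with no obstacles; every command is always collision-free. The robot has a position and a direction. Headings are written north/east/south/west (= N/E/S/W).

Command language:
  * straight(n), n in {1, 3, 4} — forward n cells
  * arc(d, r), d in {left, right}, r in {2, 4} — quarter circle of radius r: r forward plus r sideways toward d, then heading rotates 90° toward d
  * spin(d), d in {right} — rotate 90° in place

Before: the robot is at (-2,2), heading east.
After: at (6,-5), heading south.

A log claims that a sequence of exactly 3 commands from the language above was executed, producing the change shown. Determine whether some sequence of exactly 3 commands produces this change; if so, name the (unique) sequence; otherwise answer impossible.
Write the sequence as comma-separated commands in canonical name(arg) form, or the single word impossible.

straight(4), arc(right, 4), straight(3)

key: position moved to (6,-5) AND the heading swung to S — translation plus rotation needed
from: at (-2,2), heading east
1. straight(4) → at (2,2), heading east
2. arc(right, 4) → at (6,-2), heading south
3. straight(3) → at (6,-5), heading south
all 512 alternatives checked — unique.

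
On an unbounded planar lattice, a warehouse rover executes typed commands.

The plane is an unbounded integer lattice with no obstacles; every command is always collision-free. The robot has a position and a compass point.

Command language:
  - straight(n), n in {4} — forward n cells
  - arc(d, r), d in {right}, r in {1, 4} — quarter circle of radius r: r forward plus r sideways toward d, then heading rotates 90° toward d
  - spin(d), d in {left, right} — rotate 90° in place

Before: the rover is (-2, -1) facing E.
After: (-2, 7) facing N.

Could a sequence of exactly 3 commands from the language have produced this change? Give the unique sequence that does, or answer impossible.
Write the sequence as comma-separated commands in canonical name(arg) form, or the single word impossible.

spin(left), straight(4), straight(4)

key: running straight(4) before spin(left) would end elsewhere — order is forced
from: (-2, -1) facing E
1. spin(left) → (-2, -1) facing N
2. straight(4) → (-2, 3) facing N
3. straight(4) → (-2, 7) facing N
all 125 alternatives checked — unique.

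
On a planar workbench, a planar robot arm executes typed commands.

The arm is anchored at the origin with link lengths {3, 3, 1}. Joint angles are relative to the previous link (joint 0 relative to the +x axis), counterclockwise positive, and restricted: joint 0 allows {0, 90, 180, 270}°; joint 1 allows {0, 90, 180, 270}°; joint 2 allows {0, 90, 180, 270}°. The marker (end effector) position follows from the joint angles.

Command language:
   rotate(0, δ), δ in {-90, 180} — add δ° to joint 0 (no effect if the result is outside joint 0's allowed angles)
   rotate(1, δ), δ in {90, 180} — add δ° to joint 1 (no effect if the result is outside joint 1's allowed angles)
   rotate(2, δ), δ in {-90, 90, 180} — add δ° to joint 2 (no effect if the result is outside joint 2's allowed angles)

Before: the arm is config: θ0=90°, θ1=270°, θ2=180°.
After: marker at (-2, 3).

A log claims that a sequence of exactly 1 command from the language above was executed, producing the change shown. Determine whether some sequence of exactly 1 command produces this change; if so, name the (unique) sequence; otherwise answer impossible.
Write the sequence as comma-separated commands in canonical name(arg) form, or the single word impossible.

rotate(1, 180)

begin: config: θ0=90°, θ1=270°, θ2=180°
[1] after rotate(1, 180): config: θ0=90°, θ1=90°, θ2=180°
no rival 1-sequence matches.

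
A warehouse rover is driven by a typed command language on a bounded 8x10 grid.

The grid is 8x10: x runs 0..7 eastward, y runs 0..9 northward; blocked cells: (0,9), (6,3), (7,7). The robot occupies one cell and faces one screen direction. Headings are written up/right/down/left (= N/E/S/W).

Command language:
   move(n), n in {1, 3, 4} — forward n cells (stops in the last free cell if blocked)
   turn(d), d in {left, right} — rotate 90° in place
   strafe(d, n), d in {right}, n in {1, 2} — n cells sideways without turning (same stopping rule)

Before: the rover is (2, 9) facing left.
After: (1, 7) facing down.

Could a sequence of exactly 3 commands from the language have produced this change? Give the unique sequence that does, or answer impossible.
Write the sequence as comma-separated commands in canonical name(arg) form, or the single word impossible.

checked all 3-command options: none fits.

impossible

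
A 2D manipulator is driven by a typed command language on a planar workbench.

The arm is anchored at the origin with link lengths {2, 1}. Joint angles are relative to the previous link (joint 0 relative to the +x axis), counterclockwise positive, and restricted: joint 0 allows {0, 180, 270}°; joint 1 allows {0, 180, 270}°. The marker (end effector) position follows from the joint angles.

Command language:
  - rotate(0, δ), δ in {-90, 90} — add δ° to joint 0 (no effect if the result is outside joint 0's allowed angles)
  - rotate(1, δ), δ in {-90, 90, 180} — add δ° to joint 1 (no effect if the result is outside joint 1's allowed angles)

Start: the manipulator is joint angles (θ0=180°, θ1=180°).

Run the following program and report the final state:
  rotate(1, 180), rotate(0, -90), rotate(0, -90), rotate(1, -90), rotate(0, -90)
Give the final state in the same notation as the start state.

joint angles (θ0=180°, θ1=270°)

t0: joint angles (θ0=180°, θ1=180°)
[1] after rotate(1, 180): joint angles (θ0=180°, θ1=0°)
[2] after rotate(0, -90): joint angles (θ0=180°, θ1=0°)
[3] after rotate(0, -90): joint angles (θ0=180°, θ1=0°)
[4] after rotate(1, -90): joint angles (θ0=180°, θ1=270°)
[5] after rotate(0, -90): joint angles (θ0=180°, θ1=270°)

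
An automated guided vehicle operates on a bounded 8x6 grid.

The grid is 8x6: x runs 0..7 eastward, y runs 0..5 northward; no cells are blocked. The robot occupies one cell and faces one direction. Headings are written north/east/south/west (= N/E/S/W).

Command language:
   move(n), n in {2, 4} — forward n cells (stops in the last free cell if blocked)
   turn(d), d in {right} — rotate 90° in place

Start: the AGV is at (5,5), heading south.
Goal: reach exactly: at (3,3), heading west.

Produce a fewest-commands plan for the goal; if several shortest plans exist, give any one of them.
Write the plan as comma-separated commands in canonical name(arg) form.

move(2), turn(right), move(2)

begin: at (5,5), heading south
1. move(2) → at (5,3), heading south
2. turn(right) → at (5,3), heading west
3. move(2) → at (3,3), heading west
shorter routes all fall short; 3 is best.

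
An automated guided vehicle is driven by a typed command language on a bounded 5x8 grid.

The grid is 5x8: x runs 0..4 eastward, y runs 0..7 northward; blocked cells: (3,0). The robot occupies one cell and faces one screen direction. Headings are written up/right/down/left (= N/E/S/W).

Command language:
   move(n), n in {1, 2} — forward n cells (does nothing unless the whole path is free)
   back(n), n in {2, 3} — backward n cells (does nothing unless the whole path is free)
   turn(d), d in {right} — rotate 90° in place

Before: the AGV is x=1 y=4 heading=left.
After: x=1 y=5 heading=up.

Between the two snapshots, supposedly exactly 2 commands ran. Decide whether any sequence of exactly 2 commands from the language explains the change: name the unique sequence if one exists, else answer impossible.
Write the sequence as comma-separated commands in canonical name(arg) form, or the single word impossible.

key: order matters: swapping turn(right) and move(1) lands elsewhere
initial: x=1 y=4 heading=left
t=1 turn(right) ⇒ x=1 y=4 heading=up
t=2 move(1) ⇒ x=1 y=5 heading=up
all 25 alternatives checked — unique.

turn(right), move(1)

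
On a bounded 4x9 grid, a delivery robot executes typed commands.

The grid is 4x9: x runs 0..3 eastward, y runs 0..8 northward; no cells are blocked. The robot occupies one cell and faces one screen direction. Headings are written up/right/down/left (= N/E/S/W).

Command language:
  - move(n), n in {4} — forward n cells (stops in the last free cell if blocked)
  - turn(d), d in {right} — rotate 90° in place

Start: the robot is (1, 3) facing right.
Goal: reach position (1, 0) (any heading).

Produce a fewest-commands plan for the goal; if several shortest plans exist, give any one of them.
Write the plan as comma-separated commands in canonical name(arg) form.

turn(right), move(4)

start: (1, 3) facing right
t=1 turn(right) ⇒ (1, 3) facing down
t=2 move(4) ⇒ (1, 0) facing down
minimal: 2 command(s), checked below 2.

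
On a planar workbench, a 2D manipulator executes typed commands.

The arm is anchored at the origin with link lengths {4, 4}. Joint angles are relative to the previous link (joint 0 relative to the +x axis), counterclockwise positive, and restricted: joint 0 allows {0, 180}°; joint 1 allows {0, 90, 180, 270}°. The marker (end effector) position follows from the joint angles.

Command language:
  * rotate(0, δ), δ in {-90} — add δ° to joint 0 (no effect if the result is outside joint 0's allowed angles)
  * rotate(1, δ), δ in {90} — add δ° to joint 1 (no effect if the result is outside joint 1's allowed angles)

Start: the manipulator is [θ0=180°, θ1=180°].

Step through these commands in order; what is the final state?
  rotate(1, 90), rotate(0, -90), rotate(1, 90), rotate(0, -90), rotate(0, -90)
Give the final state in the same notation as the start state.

[θ0=180°, θ1=0°]

from: [θ0=180°, θ1=180°]
step 1 (rotate(1, 90)): [θ0=180°, θ1=270°]
step 2 (rotate(0, -90)): [θ0=180°, θ1=270°]
step 3 (rotate(1, 90)): [θ0=180°, θ1=0°]
step 4 (rotate(0, -90)): [θ0=180°, θ1=0°]
step 5 (rotate(0, -90)): [θ0=180°, θ1=0°]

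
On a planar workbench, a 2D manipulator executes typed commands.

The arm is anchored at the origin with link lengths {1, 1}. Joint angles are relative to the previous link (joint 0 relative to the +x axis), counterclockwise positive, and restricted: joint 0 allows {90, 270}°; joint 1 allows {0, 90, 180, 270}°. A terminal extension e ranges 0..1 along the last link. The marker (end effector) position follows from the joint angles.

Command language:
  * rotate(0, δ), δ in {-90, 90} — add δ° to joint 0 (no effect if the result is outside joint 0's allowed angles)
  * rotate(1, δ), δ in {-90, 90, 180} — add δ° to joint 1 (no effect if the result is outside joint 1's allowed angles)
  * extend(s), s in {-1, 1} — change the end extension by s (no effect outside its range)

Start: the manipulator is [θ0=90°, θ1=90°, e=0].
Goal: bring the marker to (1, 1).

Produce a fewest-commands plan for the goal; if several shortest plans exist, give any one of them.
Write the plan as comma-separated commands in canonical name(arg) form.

rotate(1, 180)

initial: [θ0=90°, θ1=90°, e=0]
1. rotate(1, 180) → [θ0=90°, θ1=270°, e=0]
minimal: 1 command(s), checked below 1.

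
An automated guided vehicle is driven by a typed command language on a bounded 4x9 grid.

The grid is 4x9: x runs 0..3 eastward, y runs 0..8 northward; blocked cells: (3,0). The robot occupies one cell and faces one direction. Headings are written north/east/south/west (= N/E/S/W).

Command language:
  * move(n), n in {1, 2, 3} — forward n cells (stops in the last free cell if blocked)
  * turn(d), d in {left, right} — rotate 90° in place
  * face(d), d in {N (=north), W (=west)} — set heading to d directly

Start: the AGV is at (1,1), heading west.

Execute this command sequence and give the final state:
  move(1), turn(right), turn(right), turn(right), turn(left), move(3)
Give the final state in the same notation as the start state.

from: at (1,1), heading west
[1] after move(1): at (0,1), heading west
[2] after turn(right): at (0,1), heading north
[3] after turn(right): at (0,1), heading east
[4] after turn(right): at (0,1), heading south
[5] after turn(left): at (0,1), heading east
[6] after move(3): at (3,1), heading east

at (3,1), heading east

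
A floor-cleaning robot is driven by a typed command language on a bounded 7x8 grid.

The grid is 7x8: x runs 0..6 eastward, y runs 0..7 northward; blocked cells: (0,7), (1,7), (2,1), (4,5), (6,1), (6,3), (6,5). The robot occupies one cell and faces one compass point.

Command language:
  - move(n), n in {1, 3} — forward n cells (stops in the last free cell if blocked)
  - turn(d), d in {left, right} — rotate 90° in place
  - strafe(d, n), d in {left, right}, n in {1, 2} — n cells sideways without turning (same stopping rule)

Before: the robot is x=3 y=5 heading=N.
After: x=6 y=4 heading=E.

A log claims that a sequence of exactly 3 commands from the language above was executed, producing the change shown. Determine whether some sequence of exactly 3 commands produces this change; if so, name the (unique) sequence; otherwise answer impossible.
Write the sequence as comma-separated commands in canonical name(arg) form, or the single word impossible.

key: order matters: swapping turn(right) and move(3) lands elsewhere
begin: x=3 y=5 heading=N
step 1 (turn(right)): x=3 y=5 heading=E
step 2 (strafe(right, 1)): x=3 y=4 heading=E
step 3 (move(3)): x=6 y=4 heading=E
all 512 alternatives checked — unique.

turn(right), strafe(right, 1), move(3)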